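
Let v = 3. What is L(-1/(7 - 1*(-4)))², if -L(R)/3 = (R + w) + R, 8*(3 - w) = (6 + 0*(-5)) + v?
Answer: 199809/7744 ≈ 25.802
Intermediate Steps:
w = 15/8 (w = 3 - ((6 + 0*(-5)) + 3)/8 = 3 - ((6 + 0) + 3)/8 = 3 - (6 + 3)/8 = 3 - ⅛*9 = 3 - 9/8 = 15/8 ≈ 1.8750)
L(R) = -45/8 - 6*R (L(R) = -3*((R + 15/8) + R) = -3*((15/8 + R) + R) = -3*(15/8 + 2*R) = -45/8 - 6*R)
L(-1/(7 - 1*(-4)))² = (-45/8 - (-6)/(7 - 1*(-4)))² = (-45/8 - (-6)/(7 + 4))² = (-45/8 - (-6)/11)² = (-45/8 - 6*(-1/11))² = (-45/8 + 6/11)² = (-447/88)² = 199809/7744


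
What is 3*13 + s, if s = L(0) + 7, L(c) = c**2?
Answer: 46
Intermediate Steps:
s = 7 (s = 0**2 + 7 = 0 + 7 = 7)
3*13 + s = 3*13 + 7 = 39 + 7 = 46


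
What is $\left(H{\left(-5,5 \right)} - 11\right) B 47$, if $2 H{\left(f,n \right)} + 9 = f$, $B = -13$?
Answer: $10998$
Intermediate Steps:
$H{\left(f,n \right)} = - \frac{9}{2} + \frac{f}{2}$
$\left(H{\left(-5,5 \right)} - 11\right) B 47 = \left(\left(- \frac{9}{2} + \frac{1}{2} \left(-5\right)\right) - 11\right) \left(-13\right) 47 = \left(\left(- \frac{9}{2} - \frac{5}{2}\right) - 11\right) \left(-13\right) 47 = \left(-7 - 11\right) \left(-13\right) 47 = \left(-18\right) \left(-13\right) 47 = 234 \cdot 47 = 10998$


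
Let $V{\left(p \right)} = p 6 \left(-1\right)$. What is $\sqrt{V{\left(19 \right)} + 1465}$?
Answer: $\sqrt{1351} \approx 36.756$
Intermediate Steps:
$V{\left(p \right)} = - 6 p$ ($V{\left(p \right)} = 6 p \left(-1\right) = - 6 p$)
$\sqrt{V{\left(19 \right)} + 1465} = \sqrt{\left(-6\right) 19 + 1465} = \sqrt{-114 + 1465} = \sqrt{1351}$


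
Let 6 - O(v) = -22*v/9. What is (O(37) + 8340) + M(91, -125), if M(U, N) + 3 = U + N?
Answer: 75595/9 ≈ 8399.4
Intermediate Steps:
M(U, N) = -3 + N + U (M(U, N) = -3 + (U + N) = -3 + (N + U) = -3 + N + U)
O(v) = 6 + 22*v/9 (O(v) = 6 - (-22*v)/9 = 6 - (-22)*v/9 = 6 + 22*v/9)
(O(37) + 8340) + M(91, -125) = ((6 + (22/9)*37) + 8340) + (-3 - 125 + 91) = ((6 + 814/9) + 8340) - 37 = (868/9 + 8340) - 37 = 75928/9 - 37 = 75595/9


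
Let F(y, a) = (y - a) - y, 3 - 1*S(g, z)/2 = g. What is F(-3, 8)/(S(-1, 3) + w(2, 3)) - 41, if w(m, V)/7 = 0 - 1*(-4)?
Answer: -371/9 ≈ -41.222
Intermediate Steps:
S(g, z) = 6 - 2*g
w(m, V) = 28 (w(m, V) = 7*(0 - 1*(-4)) = 7*(0 + 4) = 7*4 = 28)
F(y, a) = -a
F(-3, 8)/(S(-1, 3) + w(2, 3)) - 41 = (-1*8)/((6 - 2*(-1)) + 28) - 41 = -8/((6 + 2) + 28) - 41 = -8/(8 + 28) - 41 = -8/36 - 41 = (1/36)*(-8) - 41 = -2/9 - 41 = -371/9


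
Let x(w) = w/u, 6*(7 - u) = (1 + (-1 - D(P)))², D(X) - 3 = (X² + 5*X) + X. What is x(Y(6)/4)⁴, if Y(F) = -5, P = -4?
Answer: 50625/1336336 ≈ 0.037883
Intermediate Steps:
D(X) = 3 + X² + 6*X (D(X) = 3 + ((X² + 5*X) + X) = 3 + (X² + 6*X) = 3 + X² + 6*X)
u = 17/6 (u = 7 - (1 + (-1 - (3 + (-4)² + 6*(-4))))²/6 = 7 - (1 + (-1 - (3 + 16 - 24)))²/6 = 7 - (1 + (-1 - 1*(-5)))²/6 = 7 - (1 + (-1 + 5))²/6 = 7 - (1 + 4)²/6 = 7 - ⅙*5² = 7 - ⅙*25 = 7 - 25/6 = 17/6 ≈ 2.8333)
x(w) = 6*w/17 (x(w) = w/(17/6) = w*(6/17) = 6*w/17)
x(Y(6)/4)⁴ = (6*(-5/4)/17)⁴ = (6*(-5*¼)/17)⁴ = ((6/17)*(-5/4))⁴ = (-15/34)⁴ = 50625/1336336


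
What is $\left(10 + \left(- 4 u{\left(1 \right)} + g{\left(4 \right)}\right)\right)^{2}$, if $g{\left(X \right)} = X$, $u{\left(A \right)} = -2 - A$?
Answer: $676$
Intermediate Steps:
$\left(10 + \left(- 4 u{\left(1 \right)} + g{\left(4 \right)}\right)\right)^{2} = \left(10 - \left(-4 + 4 \left(-2 - 1\right)\right)\right)^{2} = \left(10 + \left(\left(-4\right) \left(-3\right) + 4\right)\right)^{2} = \left(10 + \left(12 + 4\right)\right)^{2} = \left(10 + 16\right)^{2} = 26^{2} = 676$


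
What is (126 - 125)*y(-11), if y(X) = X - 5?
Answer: -16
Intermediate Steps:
y(X) = -5 + X
(126 - 125)*y(-11) = (126 - 125)*(-5 - 11) = 1*(-16) = -16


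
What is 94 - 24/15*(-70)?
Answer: 206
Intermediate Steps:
94 - 24/15*(-70) = 94 - 24*1/15*(-70) = 94 - 8/5*(-70) = 94 + 112 = 206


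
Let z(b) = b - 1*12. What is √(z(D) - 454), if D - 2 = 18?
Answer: I*√446 ≈ 21.119*I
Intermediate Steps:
D = 20 (D = 2 + 18 = 20)
z(b) = -12 + b (z(b) = b - 12 = -12 + b)
√(z(D) - 454) = √((-12 + 20) - 454) = √(8 - 454) = √(-446) = I*√446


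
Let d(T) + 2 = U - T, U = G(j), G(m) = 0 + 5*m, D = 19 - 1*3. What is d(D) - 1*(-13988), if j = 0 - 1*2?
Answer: 13960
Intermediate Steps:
j = -2 (j = 0 - 2 = -2)
D = 16 (D = 19 - 3 = 16)
G(m) = 5*m
U = -10 (U = 5*(-2) = -10)
d(T) = -12 - T (d(T) = -2 + (-10 - T) = -12 - T)
d(D) - 1*(-13988) = (-12 - 1*16) - 1*(-13988) = (-12 - 16) + 13988 = -28 + 13988 = 13960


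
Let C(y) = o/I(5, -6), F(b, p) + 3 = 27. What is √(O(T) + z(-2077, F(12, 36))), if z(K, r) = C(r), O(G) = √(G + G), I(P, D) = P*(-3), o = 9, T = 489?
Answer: √(-15 + 25*√978)/5 ≈ 5.5383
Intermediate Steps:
F(b, p) = 24 (F(b, p) = -3 + 27 = 24)
I(P, D) = -3*P
O(G) = √2*√G (O(G) = √(2*G) = √2*√G)
C(y) = -⅗ (C(y) = 9/((-3*5)) = 9/(-15) = 9*(-1/15) = -⅗)
z(K, r) = -⅗
√(O(T) + z(-2077, F(12, 36))) = √(√2*√489 - ⅗) = √(√978 - ⅗) = √(-⅗ + √978)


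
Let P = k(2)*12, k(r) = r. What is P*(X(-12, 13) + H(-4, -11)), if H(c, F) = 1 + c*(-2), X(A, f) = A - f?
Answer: -384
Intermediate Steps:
H(c, F) = 1 - 2*c
P = 24 (P = 2*12 = 24)
P*(X(-12, 13) + H(-4, -11)) = 24*((-12 - 1*13) + (1 - 2*(-4))) = 24*((-12 - 13) + (1 + 8)) = 24*(-25 + 9) = 24*(-16) = -384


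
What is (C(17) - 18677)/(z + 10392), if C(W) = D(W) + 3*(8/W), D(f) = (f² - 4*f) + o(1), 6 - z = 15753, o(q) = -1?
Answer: 62749/18207 ≈ 3.4464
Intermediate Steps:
z = -15747 (z = 6 - 1*15753 = 6 - 15753 = -15747)
D(f) = -1 + f² - 4*f (D(f) = (f² - 4*f) - 1 = -1 + f² - 4*f)
C(W) = -1 + W² - 4*W + 24/W (C(W) = (-1 + W² - 4*W) + 3*(8/W) = (-1 + W² - 4*W) + 24/W = -1 + W² - 4*W + 24/W)
(C(17) - 18677)/(z + 10392) = ((-1 + 17² - 4*17 + 24/17) - 18677)/(-15747 + 10392) = ((-1 + 289 - 68 + 24*(1/17)) - 18677)/(-5355) = ((-1 + 289 - 68 + 24/17) - 18677)*(-1/5355) = (3764/17 - 18677)*(-1/5355) = -313745/17*(-1/5355) = 62749/18207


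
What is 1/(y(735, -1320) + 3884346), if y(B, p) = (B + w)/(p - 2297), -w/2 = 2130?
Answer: 3617/14049683007 ≈ 2.5744e-7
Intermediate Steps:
w = -4260 (w = -2*2130 = -4260)
y(B, p) = (-4260 + B)/(-2297 + p) (y(B, p) = (B - 4260)/(p - 2297) = (-4260 + B)/(-2297 + p))
1/(y(735, -1320) + 3884346) = 1/((-4260 + 735)/(-2297 - 1320) + 3884346) = 1/(-3525/(-3617) + 3884346) = 1/(-1/3617*(-3525) + 3884346) = 1/(3525/3617 + 3884346) = 1/(14049683007/3617) = 3617/14049683007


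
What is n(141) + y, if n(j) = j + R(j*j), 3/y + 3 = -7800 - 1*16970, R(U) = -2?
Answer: 3443444/24773 ≈ 139.00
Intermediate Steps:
y = -3/24773 (y = 3/(-3 + (-7800 - 1*16970)) = 3/(-3 + (-7800 - 16970)) = 3/(-3 - 24770) = 3/(-24773) = 3*(-1/24773) = -3/24773 ≈ -0.00012110)
n(j) = -2 + j (n(j) = j - 2 = -2 + j)
n(141) + y = (-2 + 141) - 3/24773 = 139 - 3/24773 = 3443444/24773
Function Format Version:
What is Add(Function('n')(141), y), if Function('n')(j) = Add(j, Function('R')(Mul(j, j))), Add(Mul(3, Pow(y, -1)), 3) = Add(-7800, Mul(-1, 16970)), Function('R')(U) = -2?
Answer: Rational(3443444, 24773) ≈ 139.00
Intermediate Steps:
y = Rational(-3, 24773) (y = Mul(3, Pow(Add(-3, Add(-7800, Mul(-1, 16970))), -1)) = Mul(3, Pow(Add(-3, Add(-7800, -16970)), -1)) = Mul(3, Pow(Add(-3, -24770), -1)) = Mul(3, Pow(-24773, -1)) = Mul(3, Rational(-1, 24773)) = Rational(-3, 24773) ≈ -0.00012110)
Function('n')(j) = Add(-2, j) (Function('n')(j) = Add(j, -2) = Add(-2, j))
Add(Function('n')(141), y) = Add(Add(-2, 141), Rational(-3, 24773)) = Add(139, Rational(-3, 24773)) = Rational(3443444, 24773)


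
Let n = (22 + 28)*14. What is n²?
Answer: 490000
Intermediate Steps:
n = 700 (n = 50*14 = 700)
n² = 700² = 490000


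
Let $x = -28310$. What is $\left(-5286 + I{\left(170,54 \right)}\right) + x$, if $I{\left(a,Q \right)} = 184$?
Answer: $-33412$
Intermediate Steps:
$\left(-5286 + I{\left(170,54 \right)}\right) + x = \left(-5286 + 184\right) - 28310 = -5102 - 28310 = -33412$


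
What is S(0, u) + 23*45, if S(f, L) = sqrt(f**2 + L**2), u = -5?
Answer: 1040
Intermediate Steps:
S(f, L) = sqrt(L**2 + f**2)
S(0, u) + 23*45 = sqrt((-5)**2 + 0**2) + 23*45 = sqrt(25 + 0) + 1035 = sqrt(25) + 1035 = 5 + 1035 = 1040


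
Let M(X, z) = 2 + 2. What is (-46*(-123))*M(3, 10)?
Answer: 22632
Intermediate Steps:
M(X, z) = 4
(-46*(-123))*M(3, 10) = -46*(-123)*4 = 5658*4 = 22632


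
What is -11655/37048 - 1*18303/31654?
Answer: -523508457/586358696 ≈ -0.89281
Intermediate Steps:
-11655/37048 - 1*18303/31654 = -11655*1/37048 - 18303*1/31654 = -11655/37048 - 18303/31654 = -523508457/586358696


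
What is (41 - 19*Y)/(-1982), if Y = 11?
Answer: 84/991 ≈ 0.084763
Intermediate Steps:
(41 - 19*Y)/(-1982) = (41 - 19*11)/(-1982) = (41 - 209)*(-1/1982) = -168*(-1/1982) = 84/991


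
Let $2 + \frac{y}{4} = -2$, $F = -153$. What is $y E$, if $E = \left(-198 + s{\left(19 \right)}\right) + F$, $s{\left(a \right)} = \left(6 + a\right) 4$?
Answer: $4016$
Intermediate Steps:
$s{\left(a \right)} = 24 + 4 a$
$E = -251$ ($E = \left(-198 + \left(24 + 4 \cdot 19\right)\right) - 153 = \left(-198 + \left(24 + 76\right)\right) - 153 = \left(-198 + 100\right) - 153 = -98 - 153 = -251$)
$y = -16$ ($y = -8 + 4 \left(-2\right) = -8 - 8 = -16$)
$y E = \left(-16\right) \left(-251\right) = 4016$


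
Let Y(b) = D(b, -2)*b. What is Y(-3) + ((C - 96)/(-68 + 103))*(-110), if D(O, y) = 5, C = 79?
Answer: 269/7 ≈ 38.429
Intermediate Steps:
Y(b) = 5*b
Y(-3) + ((C - 96)/(-68 + 103))*(-110) = 5*(-3) + ((79 - 96)/(-68 + 103))*(-110) = -15 - 17/35*(-110) = -15 + 374/7 = 269/7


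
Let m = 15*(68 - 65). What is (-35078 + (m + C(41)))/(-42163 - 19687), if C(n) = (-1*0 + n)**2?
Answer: 16676/30925 ≈ 0.53924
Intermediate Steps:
m = 45 (m = 15*3 = 45)
C(n) = n**2 (C(n) = (0 + n)**2 = n**2)
(-35078 + (m + C(41)))/(-42163 - 19687) = (-35078 + (45 + 41**2))/(-42163 - 19687) = (-35078 + (45 + 1681))/(-61850) = (-35078 + 1726)*(-1/61850) = -33352*(-1/61850) = 16676/30925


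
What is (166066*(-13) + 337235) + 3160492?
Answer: 1338869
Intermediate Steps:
(166066*(-13) + 337235) + 3160492 = (-2158858 + 337235) + 3160492 = -1821623 + 3160492 = 1338869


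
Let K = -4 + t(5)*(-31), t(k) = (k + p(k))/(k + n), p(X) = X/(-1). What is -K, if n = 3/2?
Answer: 4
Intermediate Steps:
p(X) = -X (p(X) = X*(-1) = -X)
n = 3/2 (n = 3*(½) = 3/2 ≈ 1.5000)
t(k) = 0 (t(k) = (k - k)/(k + 3/2) = 0/(3/2 + k) = 0)
K = -4 (K = -4 + 0*(-31) = -4 + 0 = -4)
-K = -1*(-4) = 4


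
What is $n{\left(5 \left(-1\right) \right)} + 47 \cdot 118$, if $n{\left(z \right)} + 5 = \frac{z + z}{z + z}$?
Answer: $5542$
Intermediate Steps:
$n{\left(z \right)} = -4$ ($n{\left(z \right)} = -5 + \frac{z + z}{z + z} = -5 + \frac{2 z}{2 z} = -5 + 2 z \frac{1}{2 z} = -5 + 1 = -4$)
$n{\left(5 \left(-1\right) \right)} + 47 \cdot 118 = -4 + 47 \cdot 118 = -4 + 5546 = 5542$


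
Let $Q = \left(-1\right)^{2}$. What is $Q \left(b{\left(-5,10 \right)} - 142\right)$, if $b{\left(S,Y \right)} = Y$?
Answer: $-132$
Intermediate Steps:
$Q = 1$
$Q \left(b{\left(-5,10 \right)} - 142\right) = 1 \left(10 - 142\right) = 1 \left(-132\right) = -132$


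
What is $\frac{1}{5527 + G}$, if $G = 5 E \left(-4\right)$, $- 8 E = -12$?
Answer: $\frac{1}{5497} \approx 0.00018192$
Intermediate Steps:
$E = \frac{3}{2}$ ($E = \left(- \frac{1}{8}\right) \left(-12\right) = \frac{3}{2} \approx 1.5$)
$G = -30$ ($G = 5 \cdot \frac{3}{2} \left(-4\right) = \frac{15}{2} \left(-4\right) = -30$)
$\frac{1}{5527 + G} = \frac{1}{5527 - 30} = \frac{1}{5497}$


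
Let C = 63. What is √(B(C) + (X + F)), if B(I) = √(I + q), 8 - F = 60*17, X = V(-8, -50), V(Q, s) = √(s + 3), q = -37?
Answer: √(-1012 + √26 + I*√47) ≈ 0.108 + 31.732*I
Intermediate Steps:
V(Q, s) = √(3 + s)
X = I*√47 (X = √(3 - 50) = √(-47) = I*√47 ≈ 6.8557*I)
F = -1012 (F = 8 - 60*17 = 8 - 1*1020 = 8 - 1020 = -1012)
B(I) = √(-37 + I) (B(I) = √(I - 37) = √(-37 + I))
√(B(C) + (X + F)) = √(√(-37 + 63) + (I*√47 - 1012)) = √(√26 + (-1012 + I*√47)) = √(-1012 + √26 + I*√47)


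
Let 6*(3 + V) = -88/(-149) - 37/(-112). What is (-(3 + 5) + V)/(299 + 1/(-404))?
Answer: -12187771/335971160 ≈ -0.036276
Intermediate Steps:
V = -95005/33376 (V = -3 + (-88/(-149) - 37/(-112))/6 = -3 + (-88*(-1/149) - 37*(-1/112))/6 = -3 + (88/149 + 37/112)/6 = -3 + (⅙)*(15369/16688) = -3 + 5123/33376 = -95005/33376 ≈ -2.8465)
(-(3 + 5) + V)/(299 + 1/(-404)) = (-(3 + 5) - 95005/33376)/(299 + 1/(-404)) = (-1*8 - 95005/33376)/(299 - 1/404) = (-8 - 95005/33376)/(120795/404) = -362013/33376*404/120795 = -12187771/335971160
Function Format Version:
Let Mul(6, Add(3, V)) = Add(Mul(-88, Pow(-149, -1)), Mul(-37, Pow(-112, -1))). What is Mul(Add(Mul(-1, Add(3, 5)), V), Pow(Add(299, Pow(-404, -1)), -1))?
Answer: Rational(-12187771, 335971160) ≈ -0.036276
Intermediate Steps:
V = Rational(-95005, 33376) (V = Add(-3, Mul(Rational(1, 6), Add(Mul(-88, Pow(-149, -1)), Mul(-37, Pow(-112, -1))))) = Add(-3, Mul(Rational(1, 6), Add(Mul(-88, Rational(-1, 149)), Mul(-37, Rational(-1, 112))))) = Add(-3, Mul(Rational(1, 6), Add(Rational(88, 149), Rational(37, 112)))) = Add(-3, Mul(Rational(1, 6), Rational(15369, 16688))) = Add(-3, Rational(5123, 33376)) = Rational(-95005, 33376) ≈ -2.8465)
Mul(Add(Mul(-1, Add(3, 5)), V), Pow(Add(299, Pow(-404, -1)), -1)) = Mul(Add(Mul(-1, Add(3, 5)), Rational(-95005, 33376)), Pow(Add(299, Pow(-404, -1)), -1)) = Mul(Add(Mul(-1, 8), Rational(-95005, 33376)), Pow(Add(299, Rational(-1, 404)), -1)) = Mul(Add(-8, Rational(-95005, 33376)), Pow(Rational(120795, 404), -1)) = Mul(Rational(-362013, 33376), Rational(404, 120795)) = Rational(-12187771, 335971160)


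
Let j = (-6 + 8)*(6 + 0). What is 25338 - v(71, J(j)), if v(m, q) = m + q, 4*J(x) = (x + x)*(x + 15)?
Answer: 25105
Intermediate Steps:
j = 12 (j = 2*6 = 12)
J(x) = x*(15 + x)/2 (J(x) = ((x + x)*(x + 15))/4 = ((2*x)*(15 + x))/4 = (2*x*(15 + x))/4 = x*(15 + x)/2)
25338 - v(71, J(j)) = 25338 - (71 + (½)*12*(15 + 12)) = 25338 - (71 + (½)*12*27) = 25338 - (71 + 162) = 25338 - 1*233 = 25338 - 233 = 25105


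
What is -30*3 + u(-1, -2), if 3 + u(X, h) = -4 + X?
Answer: -98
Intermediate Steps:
u(X, h) = -7 + X (u(X, h) = -3 + (-4 + X) = -7 + X)
-30*3 + u(-1, -2) = -30*3 + (-7 - 1) = -90 - 8 = -98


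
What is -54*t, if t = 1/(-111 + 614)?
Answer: -54/503 ≈ -0.10736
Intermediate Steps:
t = 1/503 ≈ 0.0019881
-54*t = -54*1/503 = -54/503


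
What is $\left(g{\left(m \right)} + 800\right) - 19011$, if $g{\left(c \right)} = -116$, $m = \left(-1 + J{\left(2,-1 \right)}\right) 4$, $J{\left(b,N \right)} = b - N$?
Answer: $-18327$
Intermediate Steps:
$m = 8$ ($m = \left(-1 + \left(2 - -1\right)\right) 4 = \left(-1 + \left(2 + 1\right)\right) 4 = \left(-1 + 3\right) 4 = 2 \cdot 4 = 8$)
$\left(g{\left(m \right)} + 800\right) - 19011 = \left(-116 + 800\right) - 19011 = 684 - 19011 = -18327$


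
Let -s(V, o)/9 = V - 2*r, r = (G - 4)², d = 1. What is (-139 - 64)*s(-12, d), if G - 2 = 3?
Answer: -25578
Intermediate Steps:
G = 5 (G = 2 + 3 = 5)
r = 1 (r = (5 - 4)² = 1² = 1)
s(V, o) = 18 - 9*V (s(V, o) = -9*(V - 2*1) = -9*(V - 2) = -9*(-2 + V) = 18 - 9*V)
(-139 - 64)*s(-12, d) = (-139 - 64)*(18 - 9*(-12)) = -203*(18 + 108) = -203*126 = -25578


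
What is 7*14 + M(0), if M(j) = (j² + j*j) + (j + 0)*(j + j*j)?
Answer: 98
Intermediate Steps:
M(j) = 2*j² + j*(j + j²) (M(j) = (j² + j²) + j*(j + j²) = 2*j² + j*(j + j²))
7*14 + M(0) = 7*14 + 0²*(3 + 0) = 98 + 0*3 = 98 + 0 = 98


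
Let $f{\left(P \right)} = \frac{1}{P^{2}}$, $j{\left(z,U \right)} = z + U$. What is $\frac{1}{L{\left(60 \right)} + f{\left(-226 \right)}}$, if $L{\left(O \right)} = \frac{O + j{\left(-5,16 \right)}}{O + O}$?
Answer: $\frac{1532280}{906629} \approx 1.6901$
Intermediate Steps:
$j{\left(z,U \right)} = U + z$
$L{\left(O \right)} = \frac{11 + O}{2 O}$ ($L{\left(O \right)} = \frac{O + \left(16 - 5\right)}{O + O} = \frac{O + 11}{2 O} = \left(11 + O\right) \frac{1}{2 O} = \frac{11 + O}{2 O}$)
$f{\left(P \right)} = \frac{1}{P^{2}}$
$\frac{1}{L{\left(60 \right)} + f{\left(-226 \right)}} = \frac{1}{\frac{11 + 60}{2 \cdot 60} + \frac{1}{51076}} = \frac{1}{\frac{1}{2} \cdot \frac{1}{60} \cdot 71 + \frac{1}{51076}} = \frac{1}{\frac{71}{120} + \frac{1}{51076}} = \frac{1}{\frac{906629}{1532280}} = \frac{1532280}{906629}$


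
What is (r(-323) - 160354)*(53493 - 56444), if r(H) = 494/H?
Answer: 8044555844/17 ≈ 4.7321e+8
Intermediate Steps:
(r(-323) - 160354)*(53493 - 56444) = (494/(-323) - 160354)*(53493 - 56444) = (494*(-1/323) - 160354)*(-2951) = (-26/17 - 160354)*(-2951) = -2726044/17*(-2951) = 8044555844/17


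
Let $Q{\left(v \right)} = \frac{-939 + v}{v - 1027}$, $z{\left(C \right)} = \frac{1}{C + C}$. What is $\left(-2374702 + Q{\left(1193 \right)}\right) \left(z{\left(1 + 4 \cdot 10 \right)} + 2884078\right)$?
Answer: $- \frac{46613078521421183}{6806} \approx -6.8488 \cdot 10^{12}$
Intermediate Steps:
$z{\left(C \right)} = \frac{1}{2 C}$
$Q{\left(v \right)} = \frac{-939 + v}{-1027 + v}$
$\left(-2374702 + Q{\left(1193 \right)}\right) \left(z{\left(1 + 4 \cdot 10 \right)} + 2884078\right) = \left(-2374702 + \frac{-939 + 1193}{-1027 + 1193}\right) \left(\frac{1}{2 \left(1 + 4 \cdot 10\right)} + 2884078\right) = \left(-2374702 + \frac{1}{166} \cdot 254\right) \left(\frac{1}{2 \left(1 + 40\right)} + 2884078\right) = \left(-2374702 + \frac{1}{166} \cdot 254\right) \left(\frac{1}{2 \cdot 41} + 2884078\right) = \left(-2374702 + \frac{127}{83}\right) \left(\frac{1}{2} \cdot \frac{1}{41} + 2884078\right) = - \frac{197100139 \left(\frac{1}{82} + 2884078\right)}{83} = \left(- \frac{197100139}{83}\right) \frac{236494397}{82} = - \frac{46613078521421183}{6806}$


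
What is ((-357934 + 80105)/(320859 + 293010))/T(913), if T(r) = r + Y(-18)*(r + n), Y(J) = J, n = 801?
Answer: 277829/18378623991 ≈ 1.5117e-5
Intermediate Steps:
T(r) = -14418 - 17*r (T(r) = r - 18*(r + 801) = r - 18*(801 + r) = r + (-14418 - 18*r) = -14418 - 17*r)
((-357934 + 80105)/(320859 + 293010))/T(913) = ((-357934 + 80105)/(320859 + 293010))/(-14418 - 17*913) = (-277829/613869)/(-14418 - 15521) = -277829*1/613869/(-29939) = -277829/613869*(-1/29939) = 277829/18378623991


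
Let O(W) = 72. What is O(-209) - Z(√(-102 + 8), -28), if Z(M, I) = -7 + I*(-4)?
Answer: -33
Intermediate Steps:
Z(M, I) = -7 - 4*I
O(-209) - Z(√(-102 + 8), -28) = 72 - (-7 - 4*(-28)) = 72 - (-7 + 112) = 72 - 1*105 = 72 - 105 = -33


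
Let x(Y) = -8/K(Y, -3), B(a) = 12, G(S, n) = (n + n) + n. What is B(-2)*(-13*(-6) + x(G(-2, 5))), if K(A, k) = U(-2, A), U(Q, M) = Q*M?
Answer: 4696/5 ≈ 939.20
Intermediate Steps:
U(Q, M) = M*Q
G(S, n) = 3*n (G(S, n) = 2*n + n = 3*n)
K(A, k) = -2*A (K(A, k) = A*(-2) = -2*A)
x(Y) = 4/Y (x(Y) = -8*(-1/(2*Y)) = -(-4)/Y = 4/Y)
B(-2)*(-13*(-6) + x(G(-2, 5))) = 12*(-13*(-6) + 4/((3*5))) = 12*(78 + 4/15) = 12*(1174/15) = 4696/5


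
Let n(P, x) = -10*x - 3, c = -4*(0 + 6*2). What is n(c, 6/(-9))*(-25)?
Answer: -275/3 ≈ -91.667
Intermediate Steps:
c = -48 (c = -4*(0 + 12) = -4*12 = -48)
n(P, x) = -3 - 10*x
n(c, 6/(-9))*(-25) = (-3 - 60/(-9))*(-25) = (-3 - 60*(-1)/9)*(-25) = (-3 - 10*(-⅔))*(-25) = (-3 + 20/3)*(-25) = (11/3)*(-25) = -275/3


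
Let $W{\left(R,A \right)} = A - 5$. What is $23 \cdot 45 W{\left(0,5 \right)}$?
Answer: $0$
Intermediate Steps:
$W{\left(R,A \right)} = -5 + A$ ($W{\left(R,A \right)} = A - 5 = -5 + A$)
$23 \cdot 45 W{\left(0,5 \right)} = 23 \cdot 45 \left(-5 + 5\right) = 1035 \cdot 0 = 0$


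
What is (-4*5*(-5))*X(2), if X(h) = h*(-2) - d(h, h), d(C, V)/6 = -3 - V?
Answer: 2600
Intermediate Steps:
d(C, V) = -18 - 6*V (d(C, V) = 6*(-3 - V) = -18 - 6*V)
X(h) = 18 + 4*h (X(h) = h*(-2) - (-18 - 6*h) = -2*h + (18 + 6*h) = 18 + 4*h)
(-4*5*(-5))*X(2) = (-4*5*(-5))*(18 + 4*2) = (-20*(-5))*(18 + 8) = 100*26 = 2600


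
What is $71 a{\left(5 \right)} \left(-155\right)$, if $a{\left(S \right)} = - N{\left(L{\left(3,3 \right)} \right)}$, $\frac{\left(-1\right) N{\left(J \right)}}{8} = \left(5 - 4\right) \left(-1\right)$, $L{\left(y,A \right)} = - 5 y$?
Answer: $88040$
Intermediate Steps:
$N{\left(J \right)} = 8$ ($N{\left(J \right)} = - 8 \left(5 - 4\right) \left(-1\right) = - 8 \cdot 1 \left(-1\right) = \left(-8\right) \left(-1\right) = 8$)
$a{\left(S \right)} = -8$ ($a{\left(S \right)} = \left(-1\right) 8 = -8$)
$71 a{\left(5 \right)} \left(-155\right) = 71 \left(-8\right) \left(-155\right) = \left(-568\right) \left(-155\right) = 88040$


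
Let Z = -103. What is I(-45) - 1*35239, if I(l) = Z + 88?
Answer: -35254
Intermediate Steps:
I(l) = -15 (I(l) = -103 + 88 = -15)
I(-45) - 1*35239 = -15 - 1*35239 = -15 - 35239 = -35254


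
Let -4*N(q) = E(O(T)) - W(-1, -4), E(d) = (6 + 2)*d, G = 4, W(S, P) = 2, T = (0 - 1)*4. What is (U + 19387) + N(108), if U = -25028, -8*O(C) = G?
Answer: -11279/2 ≈ -5639.5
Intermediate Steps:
T = -4 (T = -1*4 = -4)
O(C) = -½ (O(C) = -⅛*4 = -½)
E(d) = 8*d
N(q) = 3/2 (N(q) = -(8*(-½) - 1*2)/4 = -(-4 - 2)/4 = -¼*(-6) = 3/2)
(U + 19387) + N(108) = (-25028 + 19387) + 3/2 = -5641 + 3/2 = -11279/2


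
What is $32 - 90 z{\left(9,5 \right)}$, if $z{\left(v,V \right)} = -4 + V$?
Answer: $-58$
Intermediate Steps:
$32 - 90 z{\left(9,5 \right)} = 32 - 90 \left(-4 + 5\right) = 32 - 90 = -58$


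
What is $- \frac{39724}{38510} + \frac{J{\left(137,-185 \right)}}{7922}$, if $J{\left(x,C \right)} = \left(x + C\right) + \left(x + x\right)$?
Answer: $- \frac{76497567}{76269055} \approx -1.003$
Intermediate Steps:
$J{\left(x,C \right)} = C + 3 x$ ($J{\left(x,C \right)} = \left(C + x\right) + 2 x = C + 3 x$)
$- \frac{39724}{38510} + \frac{J{\left(137,-185 \right)}}{7922} = - \frac{39724}{38510} + \frac{-185 + 3 \cdot 137}{7922} = \left(-39724\right) \frac{1}{38510} + \left(-185 + 411\right) \frac{1}{7922} = - \frac{19862}{19255} + 226 \cdot \frac{1}{7922} = - \frac{19862}{19255} + \frac{113}{3961} = - \frac{76497567}{76269055}$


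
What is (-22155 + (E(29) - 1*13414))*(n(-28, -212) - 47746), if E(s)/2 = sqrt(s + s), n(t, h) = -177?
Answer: 1704573187 - 95846*sqrt(58) ≈ 1.7038e+9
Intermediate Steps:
E(s) = 2*sqrt(2)*sqrt(s) (E(s) = 2*sqrt(s + s) = 2*sqrt(2*s) = 2*(sqrt(2)*sqrt(s)) = 2*sqrt(2)*sqrt(s))
(-22155 + (E(29) - 1*13414))*(n(-28, -212) - 47746) = (-22155 + (2*sqrt(2)*sqrt(29) - 1*13414))*(-177 - 47746) = (-22155 + (2*sqrt(58) - 13414))*(-47923) = (-22155 + (-13414 + 2*sqrt(58)))*(-47923) = (-35569 + 2*sqrt(58))*(-47923) = 1704573187 - 95846*sqrt(58)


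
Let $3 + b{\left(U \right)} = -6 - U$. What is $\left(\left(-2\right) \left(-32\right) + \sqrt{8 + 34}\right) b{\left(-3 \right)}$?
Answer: $-384 - 6 \sqrt{42} \approx -422.88$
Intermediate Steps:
$b{\left(U \right)} = -9 - U$ ($b{\left(U \right)} = -3 - \left(6 + U\right) = -9 - U$)
$\left(\left(-2\right) \left(-32\right) + \sqrt{8 + 34}\right) b{\left(-3 \right)} = \left(\left(-2\right) \left(-32\right) + \sqrt{8 + 34}\right) \left(-9 - -3\right) = \left(64 + \sqrt{42}\right) \left(-9 + 3\right) = \left(64 + \sqrt{42}\right) \left(-6\right) = -384 - 6 \sqrt{42}$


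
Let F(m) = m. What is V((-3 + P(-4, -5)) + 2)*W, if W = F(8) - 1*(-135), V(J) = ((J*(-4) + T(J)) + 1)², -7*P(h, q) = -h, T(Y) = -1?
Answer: 276848/49 ≈ 5650.0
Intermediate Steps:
P(h, q) = h/7 (P(h, q) = -(-1)*h/7 = h/7)
V(J) = 16*J² (V(J) = ((J*(-4) - 1) + 1)² = ((-4*J - 1) + 1)² = ((-1 - 4*J) + 1)² = (-4*J)² = 16*J²)
W = 143 (W = 8 - 1*(-135) = 8 + 135 = 143)
V((-3 + P(-4, -5)) + 2)*W = (16*((-3 + (⅐)*(-4)) + 2)²)*143 = (16*((-3 - 4/7) + 2)²)*143 = (16*(-25/7 + 2)²)*143 = (16*(-11/7)²)*143 = (16*(121/49))*143 = (1936/49)*143 = 276848/49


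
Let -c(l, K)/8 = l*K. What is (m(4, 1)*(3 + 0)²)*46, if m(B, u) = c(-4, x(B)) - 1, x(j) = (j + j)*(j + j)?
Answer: 847458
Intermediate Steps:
x(j) = 4*j² (x(j) = (2*j)*(2*j) = 4*j²)
c(l, K) = -8*K*l (c(l, K) = -8*l*K = -8*K*l)
m(B, u) = -1 + 128*B² (m(B, u) = -8*4*B²*(-4) - 1 = 128*B² - 1 = -1 + 128*B²)
(m(4, 1)*(3 + 0)²)*46 = ((-1 + 128*4²)*(3 + 0)²)*46 = ((-1 + 128*16)*3²)*46 = ((-1 + 2048)*9)*46 = (2047*9)*46 = 18423*46 = 847458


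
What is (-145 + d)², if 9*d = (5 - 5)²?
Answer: 21025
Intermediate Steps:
d = 0 (d = (5 - 5)²/9 = (⅑)*0² = (⅑)*0 = 0)
(-145 + d)² = (-145 + 0)² = (-145)² = 21025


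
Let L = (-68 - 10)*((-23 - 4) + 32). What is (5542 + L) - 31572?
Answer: -26420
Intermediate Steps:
L = -390 (L = -78*(-27 + 32) = -78*5 = -390)
(5542 + L) - 31572 = (5542 - 390) - 31572 = 5152 - 31572 = -26420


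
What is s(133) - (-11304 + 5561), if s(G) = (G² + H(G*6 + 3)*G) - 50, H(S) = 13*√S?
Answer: 23382 + 5187*√89 ≈ 72316.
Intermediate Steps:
s(G) = -50 + G² + 13*G*√(3 + 6*G) (s(G) = (G² + (13*√(G*6 + 3))*G) - 50 = (G² + (13*√(6*G + 3))*G) - 50 = (G² + (13*√(3 + 6*G))*G) - 50 = (G² + 13*G*√(3 + 6*G)) - 50 = -50 + G² + 13*G*√(3 + 6*G))
s(133) - (-11304 + 5561) = (-50 + 133² + 13*133*√(3 + 6*133)) - (-11304 + 5561) = (-50 + 17689 + 13*133*√(3 + 798)) - 1*(-5743) = (-50 + 17689 + 13*133*√801) + 5743 = (-50 + 17689 + 13*133*(3*√89)) + 5743 = (-50 + 17689 + 5187*√89) + 5743 = (17639 + 5187*√89) + 5743 = 23382 + 5187*√89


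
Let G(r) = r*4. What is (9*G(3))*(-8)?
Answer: -864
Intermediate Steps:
G(r) = 4*r
(9*G(3))*(-8) = (9*(4*3))*(-8) = (9*12)*(-8) = 108*(-8) = -864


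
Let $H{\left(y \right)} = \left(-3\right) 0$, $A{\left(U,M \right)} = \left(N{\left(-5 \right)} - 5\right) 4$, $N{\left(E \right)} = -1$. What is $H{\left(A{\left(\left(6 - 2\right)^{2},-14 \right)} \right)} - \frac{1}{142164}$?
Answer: $- \frac{1}{142164} \approx -7.0341 \cdot 10^{-6}$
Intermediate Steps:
$A{\left(U,M \right)} = -24$ ($A{\left(U,M \right)} = \left(-1 - 5\right) 4 = \left(-6\right) 4 = -24$)
$H{\left(y \right)} = 0$
$H{\left(A{\left(\left(6 - 2\right)^{2},-14 \right)} \right)} - \frac{1}{142164} = 0 - \frac{1}{142164} = - \frac{1}{142164}$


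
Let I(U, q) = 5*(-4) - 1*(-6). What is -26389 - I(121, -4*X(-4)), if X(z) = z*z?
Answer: -26375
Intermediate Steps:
X(z) = z²
I(U, q) = -14 (I(U, q) = -20 + 6 = -14)
-26389 - I(121, -4*X(-4)) = -26389 - 1*(-14) = -26389 + 14 = -26375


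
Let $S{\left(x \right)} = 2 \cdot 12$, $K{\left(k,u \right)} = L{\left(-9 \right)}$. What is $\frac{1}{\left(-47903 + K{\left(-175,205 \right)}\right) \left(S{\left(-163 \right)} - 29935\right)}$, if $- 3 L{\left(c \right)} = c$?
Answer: $\frac{1}{1432736900} \approx 6.9797 \cdot 10^{-10}$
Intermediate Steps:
$L{\left(c \right)} = - \frac{c}{3}$
$K{\left(k,u \right)} = 3$ ($K{\left(k,u \right)} = \left(- \frac{1}{3}\right) \left(-9\right) = 3$)
$S{\left(x \right)} = 24$
$\frac{1}{\left(-47903 + K{\left(-175,205 \right)}\right) \left(S{\left(-163 \right)} - 29935\right)} = \frac{1}{\left(-47903 + 3\right) \left(24 - 29935\right)} = \frac{1}{\left(-47900\right) \left(-29911\right)} = \frac{1}{1432736900}$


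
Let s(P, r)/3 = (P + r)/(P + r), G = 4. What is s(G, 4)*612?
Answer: 1836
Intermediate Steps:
s(P, r) = 3 (s(P, r) = 3*((P + r)/(P + r)) = 3*1 = 3)
s(G, 4)*612 = 3*612 = 1836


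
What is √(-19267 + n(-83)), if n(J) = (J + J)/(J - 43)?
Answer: I*√8496166/21 ≈ 138.8*I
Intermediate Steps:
n(J) = 2*J/(-43 + J) (n(J) = (2*J)/(-43 + J) = 2*J/(-43 + J))
√(-19267 + n(-83)) = √(-19267 + 2*(-83)/(-43 - 83)) = √(-19267 + 2*(-83)/(-126)) = √(-19267 + 2*(-83)*(-1/126)) = √(-19267 + 83/63) = √(-1213738/63) = I*√8496166/21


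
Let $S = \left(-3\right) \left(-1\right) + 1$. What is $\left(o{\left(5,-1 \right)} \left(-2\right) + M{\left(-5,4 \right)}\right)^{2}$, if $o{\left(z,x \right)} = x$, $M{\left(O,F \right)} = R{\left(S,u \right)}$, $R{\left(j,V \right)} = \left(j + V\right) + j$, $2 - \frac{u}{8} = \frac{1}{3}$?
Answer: $\frac{4900}{9} \approx 544.44$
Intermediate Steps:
$S = 4$ ($S = 3 + 1 = 4$)
$u = \frac{40}{3}$ ($u = 16 - \frac{8}{3} = \frac{40}{3} \approx 13.333$)
$R{\left(j,V \right)} = V + 2 j$ ($R{\left(j,V \right)} = \left(V + j\right) + j = V + 2 j$)
$M{\left(O,F \right)} = \frac{64}{3}$ ($M{\left(O,F \right)} = \frac{40}{3} + 2 \cdot 4 = \frac{40}{3} + 8 = \frac{64}{3}$)
$\left(o{\left(5,-1 \right)} \left(-2\right) + M{\left(-5,4 \right)}\right)^{2} = \left(\left(-1\right) \left(-2\right) + \frac{64}{3}\right)^{2} = \left(2 + \frac{64}{3}\right)^{2} = \left(\frac{70}{3}\right)^{2} = \frac{4900}{9}$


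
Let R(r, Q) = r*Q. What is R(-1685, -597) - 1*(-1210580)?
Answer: 2216525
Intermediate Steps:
R(r, Q) = Q*r
R(-1685, -597) - 1*(-1210580) = -597*(-1685) - 1*(-1210580) = 1005945 + 1210580 = 2216525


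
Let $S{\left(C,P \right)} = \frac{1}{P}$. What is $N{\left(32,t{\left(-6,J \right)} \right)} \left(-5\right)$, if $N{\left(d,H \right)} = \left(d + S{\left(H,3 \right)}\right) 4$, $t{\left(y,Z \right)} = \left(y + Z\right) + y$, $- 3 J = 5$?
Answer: $- \frac{1940}{3} \approx -646.67$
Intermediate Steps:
$J = - \frac{5}{3}$ ($J = \left(- \frac{1}{3}\right) 5 = - \frac{5}{3} \approx -1.6667$)
$t{\left(y,Z \right)} = Z + 2 y$ ($t{\left(y,Z \right)} = \left(Z + y\right) + y = Z + 2 y$)
$N{\left(d,H \right)} = \frac{4}{3} + 4 d$ ($N{\left(d,H \right)} = \left(d + \frac{1}{3}\right) 4 = \left(\frac{1}{3} + d\right) 4 = \frac{4}{3} + 4 d$)
$N{\left(32,t{\left(-6,J \right)} \right)} \left(-5\right) = \left(\frac{4}{3} + 4 \cdot 32\right) \left(-5\right) = \left(\frac{4}{3} + 128\right) \left(-5\right) = \frac{388}{3} \left(-5\right) = - \frac{1940}{3}$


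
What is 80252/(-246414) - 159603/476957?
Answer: -38802583403/58764441099 ≈ -0.66031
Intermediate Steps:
80252/(-246414) - 159603/476957 = 80252*(-1/246414) - 159603*1/476957 = -40126/123207 - 159603/476957 = -38802583403/58764441099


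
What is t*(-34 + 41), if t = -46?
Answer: -322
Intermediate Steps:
t*(-34 + 41) = -46*(-34 + 41) = -46*7 = -322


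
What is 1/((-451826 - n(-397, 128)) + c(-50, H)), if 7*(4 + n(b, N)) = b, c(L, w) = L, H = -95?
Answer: -7/3162707 ≈ -2.2133e-6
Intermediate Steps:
n(b, N) = -4 + b/7
1/((-451826 - n(-397, 128)) + c(-50, H)) = 1/((-451826 - (-4 + (1/7)*(-397))) - 50) = 1/((-451826 - (-4 - 397/7)) - 50) = 1/((-451826 - 1*(-425/7)) - 50) = 1/((-451826 + 425/7) - 50) = 1/(-3162357/7 - 50) = 1/(-3162707/7) = -7/3162707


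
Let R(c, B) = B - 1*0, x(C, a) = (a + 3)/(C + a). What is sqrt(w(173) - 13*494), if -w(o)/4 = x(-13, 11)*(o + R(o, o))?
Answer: sqrt(3266) ≈ 57.149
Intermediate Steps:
x(C, a) = (3 + a)/(C + a)
R(c, B) = B (R(c, B) = B + 0 = B)
w(o) = 56*o (w(o) = -4*(3 + 11)/(-13 + 11)*(o + o) = -4*14/(-2)*2*o = -4*(-1/2*14)*2*o = -(-28)*2*o = -(-56)*o = 56*o)
sqrt(w(173) - 13*494) = sqrt(56*173 - 13*494) = sqrt(9688 - 6422) = sqrt(3266)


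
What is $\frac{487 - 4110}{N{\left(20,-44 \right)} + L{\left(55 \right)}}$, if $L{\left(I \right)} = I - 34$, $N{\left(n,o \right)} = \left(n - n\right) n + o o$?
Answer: $- \frac{3623}{1957} \approx -1.8513$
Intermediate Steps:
$N{\left(n,o \right)} = o^{2}$ ($N{\left(n,o \right)} = 0 n + o^{2} = 0 + o^{2} = o^{2}$)
$L{\left(I \right)} = -34 + I$ ($L{\left(I \right)} = I - 34 = -34 + I$)
$\frac{487 - 4110}{N{\left(20,-44 \right)} + L{\left(55 \right)}} = \frac{487 - 4110}{\left(-44\right)^{2} + \left(-34 + 55\right)} = \frac{487 - 4110}{1936 + 21} = - \frac{3623}{1957}$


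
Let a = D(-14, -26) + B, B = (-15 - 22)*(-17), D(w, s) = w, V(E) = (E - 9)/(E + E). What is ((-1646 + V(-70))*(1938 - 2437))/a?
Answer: 38316713/28700 ≈ 1335.1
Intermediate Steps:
V(E) = (-9 + E)/(2*E) (V(E) = (-9 + E)/((2*E)) = (-9 + E)*(1/(2*E)) = (-9 + E)/(2*E))
B = 629 (B = -37*(-17) = 629)
a = 615 (a = -14 + 629 = 615)
((-1646 + V(-70))*(1938 - 2437))/a = ((-1646 + (½)*(-9 - 70)/(-70))*(1938 - 2437))/615 = ((-1646 + (½)*(-1/70)*(-79))*(-499))*(1/615) = ((-1646 + 79/140)*(-499))*(1/615) = -230361/140*(-499)*(1/615) = (114950139/140)*(1/615) = 38316713/28700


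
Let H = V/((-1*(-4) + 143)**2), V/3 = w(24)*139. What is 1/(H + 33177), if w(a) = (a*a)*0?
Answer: 1/33177 ≈ 3.0141e-5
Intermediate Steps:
w(a) = 0 (w(a) = a**2*0 = 0)
V = 0 (V = 3*(0*139) = 3*0 = 0)
H = 0 (H = 0/((-1*(-4) + 143)**2) = 0/((4 + 143)**2) = 0/(147**2) = 0/21609 = 0*(1/21609) = 0)
1/(H + 33177) = 1/(0 + 33177) = 1/33177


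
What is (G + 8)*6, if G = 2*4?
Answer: 96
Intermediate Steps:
G = 8
(G + 8)*6 = (8 + 8)*6 = 16*6 = 96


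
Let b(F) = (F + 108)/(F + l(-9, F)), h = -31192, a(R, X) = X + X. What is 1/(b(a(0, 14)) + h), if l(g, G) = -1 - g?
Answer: -9/280694 ≈ -3.2063e-5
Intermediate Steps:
a(R, X) = 2*X
b(F) = (108 + F)/(8 + F) (b(F) = (F + 108)/(F + (-1 - 1*(-9))) = (108 + F)/(F + (-1 + 9)) = (108 + F)/(F + 8) = (108 + F)/(8 + F))
1/(b(a(0, 14)) + h) = 1/((108 + 2*14)/(8 + 2*14) - 31192) = 1/((108 + 28)/(8 + 28) - 31192) = 1/(136/36 - 31192) = 1/((1/36)*136 - 31192) = 1/(34/9 - 31192) = 1/(-280694/9) = -9/280694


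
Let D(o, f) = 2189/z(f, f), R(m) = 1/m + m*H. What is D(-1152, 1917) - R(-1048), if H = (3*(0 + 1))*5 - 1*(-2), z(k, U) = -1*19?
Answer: 352458139/19912 ≈ 17701.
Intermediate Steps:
z(k, U) = -19
H = 17 (H = (3*1)*5 + 2 = 3*5 + 2 = 15 + 2 = 17)
R(m) = 1/m + 17*m (R(m) = 1/m + m*17 = 1/m + 17*m)
D(o, f) = -2189/19 (D(o, f) = 2189/(-19) = 2189*(-1/19) = -2189/19)
D(-1152, 1917) - R(-1048) = -2189/19 - (1/(-1048) + 17*(-1048)) = -2189/19 - (-1/1048 - 17816) = -2189/19 - 1*(-18671169/1048) = -2189/19 + 18671169/1048 = 352458139/19912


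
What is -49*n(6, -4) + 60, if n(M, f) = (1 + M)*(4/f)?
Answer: 403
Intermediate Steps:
n(M, f) = 4*(1 + M)/f
-49*n(6, -4) + 60 = -196*(1 + 6)/(-4) + 60 = -196*(-1)*7/4 + 60 = -49*(-7) + 60 = 343 + 60 = 403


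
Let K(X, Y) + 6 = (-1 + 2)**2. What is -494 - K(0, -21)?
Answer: -489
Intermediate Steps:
K(X, Y) = -5 (K(X, Y) = -6 + (-1 + 2)**2 = -6 + 1**2 = -6 + 1 = -5)
-494 - K(0, -21) = -494 - 1*(-5) = -494 + 5 = -489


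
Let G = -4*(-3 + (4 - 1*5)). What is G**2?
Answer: 256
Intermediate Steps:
G = 16 (G = -4*(-3 + (4 - 5)) = -4*(-3 - 1) = -4*(-4) = 16)
G**2 = 16**2 = 256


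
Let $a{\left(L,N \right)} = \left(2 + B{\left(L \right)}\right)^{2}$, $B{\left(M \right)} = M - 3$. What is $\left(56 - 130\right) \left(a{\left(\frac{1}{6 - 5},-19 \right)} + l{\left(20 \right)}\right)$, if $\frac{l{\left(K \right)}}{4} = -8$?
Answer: $2368$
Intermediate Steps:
$l{\left(K \right)} = -32$ ($l{\left(K \right)} = 4 \left(-8\right) = -32$)
$B{\left(M \right)} = -3 + M$ ($B{\left(M \right)} = M - 3 = -3 + M$)
$a{\left(L,N \right)} = \left(-1 + L\right)^{2}$ ($a{\left(L,N \right)} = \left(2 + \left(-3 + L\right)\right)^{2} = \left(-1 + L\right)^{2}$)
$\left(56 - 130\right) \left(a{\left(\frac{1}{6 - 5},-19 \right)} + l{\left(20 \right)}\right) = \left(56 - 130\right) \left(\left(-1 + \frac{1}{6 - 5}\right)^{2} - 32\right) = - 74 \left(\left(-1 + 1^{-1}\right)^{2} - 32\right) = - 74 \left(\left(-1 + 1\right)^{2} - 32\right) = - 74 \left(0^{2} - 32\right) = - 74 \left(0 - 32\right) = \left(-74\right) \left(-32\right) = 2368$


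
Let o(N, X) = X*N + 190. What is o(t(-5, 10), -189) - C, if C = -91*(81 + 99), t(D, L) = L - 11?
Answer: 16759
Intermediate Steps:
t(D, L) = -11 + L
C = -16380 (C = -91*180 = -16380)
o(N, X) = 190 + N*X (o(N, X) = N*X + 190 = 190 + N*X)
o(t(-5, 10), -189) - C = (190 + (-11 + 10)*(-189)) - 1*(-16380) = (190 - 1*(-189)) + 16380 = (190 + 189) + 16380 = 379 + 16380 = 16759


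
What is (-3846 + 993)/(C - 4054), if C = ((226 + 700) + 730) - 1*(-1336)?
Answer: 317/118 ≈ 2.6864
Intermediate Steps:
C = 2992 (C = (926 + 730) + 1336 = 1656 + 1336 = 2992)
(-3846 + 993)/(C - 4054) = (-3846 + 993)/(2992 - 4054) = -2853/(-1062) = -2853*(-1/1062) = 317/118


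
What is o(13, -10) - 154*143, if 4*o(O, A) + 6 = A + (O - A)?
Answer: -88081/4 ≈ -22020.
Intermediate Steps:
o(O, A) = -3/2 + O/4 (o(O, A) = -3/2 + (A + (O - A))/4 = -3/2 + O/4)
o(13, -10) - 154*143 = (-3/2 + (1/4)*13) - 154*143 = (-3/2 + 13/4) - 22022 = 7/4 - 22022 = -88081/4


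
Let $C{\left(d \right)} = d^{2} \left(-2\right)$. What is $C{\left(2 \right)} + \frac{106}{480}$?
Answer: $- \frac{1867}{240} \approx -7.7792$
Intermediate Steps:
$C{\left(d \right)} = - 2 d^{2}$
$C{\left(2 \right)} + \frac{106}{480} = - 2 \cdot 2^{2} + \frac{106}{480} = \left(-2\right) 4 + 106 \cdot \frac{1}{480} = -8 + \frac{53}{240} = - \frac{1867}{240}$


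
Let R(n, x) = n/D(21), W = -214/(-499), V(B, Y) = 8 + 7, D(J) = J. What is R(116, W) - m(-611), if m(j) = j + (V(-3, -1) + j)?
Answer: 25463/21 ≈ 1212.5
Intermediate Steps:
V(B, Y) = 15
W = 214/499 (W = -214*(-1/499) = 214/499 ≈ 0.42886)
R(n, x) = n/21
m(j) = 15 + 2*j (m(j) = j + (15 + j) = 15 + 2*j)
R(116, W) - m(-611) = (1/21)*116 - (15 + 2*(-611)) = 116/21 - (15 - 1222) = 116/21 - 1*(-1207) = 116/21 + 1207 = 25463/21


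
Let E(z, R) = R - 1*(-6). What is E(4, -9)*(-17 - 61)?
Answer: 234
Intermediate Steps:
E(z, R) = 6 + R (E(z, R) = R + 6 = 6 + R)
E(4, -9)*(-17 - 61) = (6 - 9)*(-17 - 61) = -3*(-78) = 234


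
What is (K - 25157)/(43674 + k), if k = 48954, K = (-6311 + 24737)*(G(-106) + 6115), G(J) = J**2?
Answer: 10312399/2988 ≈ 3451.3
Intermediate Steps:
K = 319709526 (K = (-6311 + 24737)*((-106)**2 + 6115) = 18426*(11236 + 6115) = 18426*17351 = 319709526)
(K - 25157)/(43674 + k) = (319709526 - 25157)/(43674 + 48954) = 319684369/92628 = 319684369*(1/92628) = 10312399/2988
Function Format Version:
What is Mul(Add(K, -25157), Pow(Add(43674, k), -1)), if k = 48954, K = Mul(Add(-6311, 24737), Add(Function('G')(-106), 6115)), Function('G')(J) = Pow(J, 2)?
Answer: Rational(10312399, 2988) ≈ 3451.3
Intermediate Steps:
K = 319709526 (K = Mul(Add(-6311, 24737), Add(Pow(-106, 2), 6115)) = Mul(18426, Add(11236, 6115)) = Mul(18426, 17351) = 319709526)
Mul(Add(K, -25157), Pow(Add(43674, k), -1)) = Mul(Add(319709526, -25157), Pow(Add(43674, 48954), -1)) = Mul(319684369, Pow(92628, -1)) = Mul(319684369, Rational(1, 92628)) = Rational(10312399, 2988)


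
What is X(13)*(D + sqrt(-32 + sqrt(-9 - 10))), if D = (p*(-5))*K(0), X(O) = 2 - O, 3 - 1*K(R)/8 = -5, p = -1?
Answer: -3520 - 11*sqrt(-32 + I*sqrt(19)) ≈ -3524.2 - 62.369*I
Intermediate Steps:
K(R) = 64 (K(R) = 24 - 8*(-5) = 24 + 40 = 64)
D = 320 (D = -1*(-5)*64 = 5*64 = 320)
X(13)*(D + sqrt(-32 + sqrt(-9 - 10))) = (2 - 1*13)*(320 + sqrt(-32 + sqrt(-9 - 10))) = (2 - 13)*(320 + sqrt(-32 + sqrt(-19))) = -11*(320 + sqrt(-32 + I*sqrt(19))) = -3520 - 11*sqrt(-32 + I*sqrt(19))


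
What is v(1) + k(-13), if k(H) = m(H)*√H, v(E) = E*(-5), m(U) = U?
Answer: -5 - 13*I*√13 ≈ -5.0 - 46.872*I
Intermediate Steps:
v(E) = -5*E
k(H) = H^(3/2) (k(H) = H*√H = H^(3/2))
v(1) + k(-13) = -5*1 + (-13)^(3/2) = -5 - 13*I*√13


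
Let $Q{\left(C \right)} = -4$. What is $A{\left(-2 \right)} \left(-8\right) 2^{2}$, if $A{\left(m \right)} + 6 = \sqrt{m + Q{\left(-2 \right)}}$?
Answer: $192 - 32 i \sqrt{6} \approx 192.0 - 78.384 i$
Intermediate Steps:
$A{\left(m \right)} = -6 + \sqrt{-4 + m}$ ($A{\left(m \right)} = -6 + \sqrt{m - 4} = -6 + \sqrt{-4 + m}$)
$A{\left(-2 \right)} \left(-8\right) 2^{2} = \left(-6 + \sqrt{-4 - 2}\right) \left(-8\right) 2^{2} = \left(-6 + \sqrt{-6}\right) \left(-8\right) 4 = \left(-6 + i \sqrt{6}\right) \left(-8\right) 4 = \left(48 - 8 i \sqrt{6}\right) 4 = 192 - 32 i \sqrt{6}$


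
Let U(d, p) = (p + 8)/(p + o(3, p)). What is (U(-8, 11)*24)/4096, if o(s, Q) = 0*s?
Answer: 57/5632 ≈ 0.010121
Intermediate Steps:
o(s, Q) = 0
U(d, p) = (8 + p)/p (U(d, p) = (p + 8)/(p + 0) = (8 + p)/p)
(U(-8, 11)*24)/4096 = (((8 + 11)/11)*24)/4096 = (((1/11)*19)*24)*(1/4096) = ((19/11)*24)*(1/4096) = (456/11)*(1/4096) = 57/5632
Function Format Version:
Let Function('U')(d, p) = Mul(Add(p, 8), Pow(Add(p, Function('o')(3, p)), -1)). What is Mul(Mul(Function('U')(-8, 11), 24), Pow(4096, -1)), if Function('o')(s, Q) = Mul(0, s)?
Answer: Rational(57, 5632) ≈ 0.010121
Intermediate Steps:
Function('o')(s, Q) = 0
Function('U')(d, p) = Mul(Pow(p, -1), Add(8, p)) (Function('U')(d, p) = Mul(Add(p, 8), Pow(Add(p, 0), -1)) = Mul(Add(8, p), Pow(p, -1)) = Mul(Pow(p, -1), Add(8, p)))
Mul(Mul(Function('U')(-8, 11), 24), Pow(4096, -1)) = Mul(Mul(Mul(Pow(11, -1), Add(8, 11)), 24), Pow(4096, -1)) = Mul(Mul(Mul(Rational(1, 11), 19), 24), Rational(1, 4096)) = Mul(Mul(Rational(19, 11), 24), Rational(1, 4096)) = Mul(Rational(456, 11), Rational(1, 4096)) = Rational(57, 5632)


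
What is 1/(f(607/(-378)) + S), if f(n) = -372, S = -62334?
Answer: -1/62706 ≈ -1.5947e-5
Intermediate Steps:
1/(f(607/(-378)) + S) = 1/(-372 - 62334) = 1/(-62706) = -1/62706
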